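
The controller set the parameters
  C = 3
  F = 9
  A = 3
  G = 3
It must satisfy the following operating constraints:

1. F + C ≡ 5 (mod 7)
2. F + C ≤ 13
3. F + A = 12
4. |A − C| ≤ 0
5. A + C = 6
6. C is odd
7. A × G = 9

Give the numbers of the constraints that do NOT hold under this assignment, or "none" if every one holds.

1. F + C = 12; 12 mod 7 = 5 — satisfied.
2. F + C = 9 + 3 = 12; 12 ≤ 13 — satisfied.
3. F + A = 9 + 3 = 12 — satisfied.
4. |3 − 3| = 0; 0 ≤ 0 — satisfied.
5. A + C = 3 + 3 = 6 — satisfied.
6. C = 3 is odd — satisfied.
7. A × G = 3 × 3 = 9 — satisfied.

The assignment satisfies every constraint.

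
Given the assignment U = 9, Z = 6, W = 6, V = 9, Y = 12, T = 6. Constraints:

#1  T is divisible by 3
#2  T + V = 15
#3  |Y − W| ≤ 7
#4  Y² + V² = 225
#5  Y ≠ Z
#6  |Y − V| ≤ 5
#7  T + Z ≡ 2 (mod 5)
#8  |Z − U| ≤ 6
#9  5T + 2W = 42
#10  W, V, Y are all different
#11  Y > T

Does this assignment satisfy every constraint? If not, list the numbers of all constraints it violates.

#1 6 / 3 = 2, so 3 divides 6 — holds.
#2 T + V = 6 + 9 = 15 — holds.
#3 |12 − 6| = 6; 6 ≤ 7 — holds.
#4 Y² + V² = 12² + 9² = 144 + 81 = 225 — holds.
#5 Y = 12, Z = 6; distinct — holds.
#6 |12 − 9| = 3; 3 ≤ 5 — holds.
#7 T + Z = 12; 12 mod 5 = 2 — holds.
#8 |6 − 9| = 3; 3 ≤ 6 — holds.
#9 5T + 2W = 5(6) + 2(6) = 42 — holds.
#10 values 6, 9, 12 are pairwise distinct — holds.
#11 Y = 12, T = 6; 12 > 6 — holds.

None — every constraint holds.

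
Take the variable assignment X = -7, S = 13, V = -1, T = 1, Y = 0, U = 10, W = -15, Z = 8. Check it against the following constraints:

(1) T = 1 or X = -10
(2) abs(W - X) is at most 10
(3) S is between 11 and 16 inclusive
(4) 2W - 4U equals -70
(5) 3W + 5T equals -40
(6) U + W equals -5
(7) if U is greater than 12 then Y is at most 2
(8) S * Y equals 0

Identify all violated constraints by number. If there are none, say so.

(1) T = 1 = 1 (first disjunct)  OK
(2) abs(-15 - (-7)) = 8; 8 ≤ 10  OK
(3) S = 13 lies in [11, 16]  OK
(4) 2W - 4U = 2(-15) - 4(10) = -70  OK
(5) 3W + 5T = 3(-15) + 5(1) = -40  OK
(6) U + W = 10 + (-15) = -5  OK
(7) U = 10, not > 12; antecedent false, conditional vacuously true  OK
(8) S * Y = 13 * 0 = 0  OK

The assignment satisfies every constraint.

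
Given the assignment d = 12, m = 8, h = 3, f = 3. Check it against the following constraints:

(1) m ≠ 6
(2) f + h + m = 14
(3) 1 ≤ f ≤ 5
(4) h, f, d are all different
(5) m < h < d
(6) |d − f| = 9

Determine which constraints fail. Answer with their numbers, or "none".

Constraints 4 and 5 are violated.

(1) m = 8, and 8 ≠ 6 — holds.
(2) f + h + m = 3 + 3 + 8 = 14 — holds.
(3) f = 3 lies in [1, 5] — holds.
(4) h = f = 3, not all different — does not hold.
(5) values 8, 3, 12; m = 8 is not < h = 3 — does not hold.
(6) |12 − 3| = 9 — holds.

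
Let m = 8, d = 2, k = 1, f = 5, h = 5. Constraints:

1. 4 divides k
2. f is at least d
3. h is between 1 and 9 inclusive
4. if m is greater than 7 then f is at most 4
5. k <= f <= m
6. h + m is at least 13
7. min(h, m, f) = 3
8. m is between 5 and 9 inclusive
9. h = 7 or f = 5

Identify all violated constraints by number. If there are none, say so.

1. 1 = 4*0 + 1, so 4 does not divide 1 — does not hold.
2. f = 5, d = 2; 5 ≥ 2 — holds.
3. h = 5 lies in [1, 9] — holds.
4. m = 8 > 7, so we need f ≤ 4; but f = 5 > 4 — does not hold.
5. values 1 <= 5 <= 8 — holds.
6. h + m = 5 + 8 = 13; 13 ≥ 13 — holds.
7. min(5, 8, 5) = 5, not 3 — does not hold.
8. m = 8 lies in [5, 9] — holds.
9. h = 5 ≠ 7, but f = 5 = 5 (second disjunct) — holds.

Constraints 1, 4, 7 are violated.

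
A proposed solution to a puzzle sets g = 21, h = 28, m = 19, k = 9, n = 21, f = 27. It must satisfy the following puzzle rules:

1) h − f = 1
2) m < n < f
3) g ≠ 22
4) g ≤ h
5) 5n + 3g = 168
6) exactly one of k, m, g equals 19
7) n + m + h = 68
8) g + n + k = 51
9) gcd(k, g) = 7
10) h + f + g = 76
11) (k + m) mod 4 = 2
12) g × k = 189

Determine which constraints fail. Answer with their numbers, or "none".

1) h − f = 28 − 27 = 1 — holds.
2) values 19 < 21 < 27 — holds.
3) g = 21, and 21 ≠ 22 — holds.
4) g = 21, h = 28; 21 ≤ 28 — holds.
5) 5n + 3g = 5(21) + 3(21) = 168 — holds.
6) k=9, m=19, g=21; 1 of them equals 19 — holds.
7) n + m + h = 21 + 19 + 28 = 68 — holds.
8) g + n + k = 21 + 21 + 9 = 51 — holds.
9) gcd(9, 21) = 3, not 7 — fails.
10) h + f + g = 28 + 27 + 21 = 76 — holds.
11) k + m = 28; 28 mod 4 = 0, not 2 — fails.
12) g × k = 21 × 9 = 189 — holds.

Violated: 9 and 11.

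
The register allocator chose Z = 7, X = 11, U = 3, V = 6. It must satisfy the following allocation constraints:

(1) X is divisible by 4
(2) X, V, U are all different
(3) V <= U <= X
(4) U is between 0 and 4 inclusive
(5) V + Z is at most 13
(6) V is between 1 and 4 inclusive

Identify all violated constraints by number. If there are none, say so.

(1) 11 = 4*2 + 3, so 4 does not divide 11 — violated.
(2) values 11, 6, 3 are pairwise distinct — OK.
(3) values 6, 3, 11; V = 6 is not <= U = 3 — violated.
(4) U = 3 lies in [0, 4] — OK.
(5) V + Z = 6 + 7 = 13; 13 ≤ 13 — OK.
(6) V = 6 is outside [1, 4] — violated.

The assignment fails constraints 1, 3, 6.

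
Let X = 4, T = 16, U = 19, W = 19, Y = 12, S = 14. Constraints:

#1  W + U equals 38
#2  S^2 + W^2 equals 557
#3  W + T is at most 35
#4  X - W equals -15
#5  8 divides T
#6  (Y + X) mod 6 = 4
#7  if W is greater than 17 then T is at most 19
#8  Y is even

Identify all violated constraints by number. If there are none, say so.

None — every constraint holds.

#1 W + U = 19 + 19 = 38 — holds.
#2 S^2 + W^2 = 14^2 + 19^2 = 196 + 361 = 557 — holds.
#3 W + T = 19 + 16 = 35; 35 ≤ 35 — holds.
#4 X - W = 4 - 19 = -15 — holds.
#5 16 / 8 = 2, so 8 divides 16 — holds.
#6 Y + X = 16; 16 mod 6 = 4 — holds.
#7 W = 19 > 17, so we need T ≤ 19; T = 16 ≤ 19 — holds.
#8 Y = 12 is even — holds.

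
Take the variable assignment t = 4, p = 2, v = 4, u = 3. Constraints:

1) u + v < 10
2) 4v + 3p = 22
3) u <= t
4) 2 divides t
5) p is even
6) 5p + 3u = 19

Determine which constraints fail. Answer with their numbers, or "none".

No violations.

1) u + v = 3 + 4 = 7; 7 < 10  true
2) 4v + 3p = 4(4) + 3(2) = 22  true
3) u = 3, t = 4; 3 ≤ 4  true
4) 4 / 2 = 2, so 2 divides 4  true
5) p = 2 is even  true
6) 5p + 3u = 5(2) + 3(3) = 19  true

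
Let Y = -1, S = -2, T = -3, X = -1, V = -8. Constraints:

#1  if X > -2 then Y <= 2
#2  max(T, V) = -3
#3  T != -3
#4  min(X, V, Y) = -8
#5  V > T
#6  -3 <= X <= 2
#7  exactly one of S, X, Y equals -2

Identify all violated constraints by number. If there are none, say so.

Violated: 3 and 5.

#1 X = -1 > -2, so we need Y ≤ 2; Y = -1 ≤ 2 — satisfied.
#2 max(-3, -8) = -3 — satisfied.
#3 T = -3, but -3 is required to differ — violated.
#4 min(-1, -8, -1) = -8 — satisfied.
#5 V = -8, T = -3; -8 ≤ -3 (want >) — violated.
#6 X = -1 lies in [-3, 2] — satisfied.
#7 S=-2, X=-1, Y=-1; 1 of them equals -2 — satisfied.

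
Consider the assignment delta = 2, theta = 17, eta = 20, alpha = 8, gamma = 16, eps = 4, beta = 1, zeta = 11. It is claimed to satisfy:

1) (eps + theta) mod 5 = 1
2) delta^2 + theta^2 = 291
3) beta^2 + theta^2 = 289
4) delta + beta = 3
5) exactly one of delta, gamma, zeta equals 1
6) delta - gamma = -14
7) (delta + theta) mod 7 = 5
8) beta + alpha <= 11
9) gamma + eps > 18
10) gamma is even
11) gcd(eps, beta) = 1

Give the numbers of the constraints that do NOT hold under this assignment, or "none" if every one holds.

No — constraints 2, 3, and 5 are not satisfied.

1) eps + theta = 21; 21 mod 5 = 1 — holds.
2) delta^2 + theta^2 = 2^2 + 17^2 = 4 + 289 = 293, not 291 — does not hold.
3) beta^2 + theta^2 = 1^2 + 17^2 = 1 + 289 = 290, not 289 — does not hold.
4) delta + beta = 2 + 1 = 3 — holds.
5) delta=2, gamma=16, zeta=11; 0 of them equal 1, not exactly one — does not hold.
6) delta - gamma = 2 - 16 = -14 — holds.
7) delta + theta = 19; 19 mod 7 = 5 — holds.
8) beta + alpha = 1 + 8 = 9; 9 ≤ 11 — holds.
9) gamma + eps = 16 + 4 = 20; 20 > 18 — holds.
10) gamma = 16 is even — holds.
11) gcd(4, 1) = 1 — holds.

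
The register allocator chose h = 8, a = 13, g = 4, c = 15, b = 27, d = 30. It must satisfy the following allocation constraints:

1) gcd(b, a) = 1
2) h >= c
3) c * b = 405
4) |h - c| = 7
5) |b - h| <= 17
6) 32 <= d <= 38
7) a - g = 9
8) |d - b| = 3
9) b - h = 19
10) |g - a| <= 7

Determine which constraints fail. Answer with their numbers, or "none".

Violated: 2, 5, 6, and 10.

1) gcd(27, 13) = 1 — OK.
2) h = 8, c = 15; 8 < 15 (want ≥) — violated.
3) c * b = 15 * 27 = 405 — OK.
4) |8 - 15| = 7 — OK.
5) |27 - 8| = 19; 19 > 17, exceeds bound 17 — violated.
6) d = 30 is outside [32, 38] — violated.
7) a - g = 13 - 4 = 9 — OK.
8) |30 - 27| = 3 — OK.
9) b - h = 27 - 8 = 19 — OK.
10) |4 - 13| = 9; 9 > 7, exceeds bound 7 — violated.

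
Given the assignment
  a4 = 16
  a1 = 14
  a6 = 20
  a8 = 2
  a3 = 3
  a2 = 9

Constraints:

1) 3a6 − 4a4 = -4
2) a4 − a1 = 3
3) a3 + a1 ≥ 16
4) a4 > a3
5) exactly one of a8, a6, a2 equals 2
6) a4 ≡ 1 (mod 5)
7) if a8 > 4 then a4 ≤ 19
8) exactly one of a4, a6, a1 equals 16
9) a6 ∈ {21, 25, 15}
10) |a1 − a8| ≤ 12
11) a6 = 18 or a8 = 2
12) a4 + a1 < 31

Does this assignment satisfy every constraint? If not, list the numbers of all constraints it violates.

Constraints 2, 9 do not hold.

1) 3a6 − 4a4 = 3(20) − 4(16) = -4 — holds.
2) a4 − a1 = 16 − 14 = 2, not 3 — does not hold.
3) a3 + a1 = 3 + 14 = 17; 17 ≥ 16 — holds.
4) a4 = 16, a3 = 3; 16 > 3 — holds.
5) a8=2, a6=20, a2=9; 1 of them equals 2 — holds.
6) 16 mod 5 = 1 — holds.
7) a8 = 2, not > 4; antecedent false, conditional vacuously true — holds.
8) a4=16, a6=20, a1=14; 1 of them equals 16 — holds.
9) a6 = 20 is not in {21, 25, 15} — does not hold.
10) |14 − 2| = 12; 12 ≤ 12 — holds.
11) a6 = 20 ≠ 18, but a8 = 2 = 2 (second disjunct) — holds.
12) a4 + a1 = 16 + 14 = 30; 30 < 31 — holds.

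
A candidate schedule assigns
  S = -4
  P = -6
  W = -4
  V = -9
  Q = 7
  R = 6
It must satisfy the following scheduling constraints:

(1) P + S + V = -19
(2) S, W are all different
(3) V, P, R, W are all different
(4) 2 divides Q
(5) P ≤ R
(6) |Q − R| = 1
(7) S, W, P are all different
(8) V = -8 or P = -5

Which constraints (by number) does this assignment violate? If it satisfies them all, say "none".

Violated: 2, 4, 7, and 8.

(1) P + S + V = -6 + (-4) + (-9) = -19 — holds.
(2) S = W = -4, not all different — does not hold.
(3) values -9, -6, 6, -4 are pairwise distinct — holds.
(4) 7 = 2×3 + 1, so 2 does not divide 7 — does not hold.
(5) P = -6, R = 6; -6 ≤ 6 — holds.
(6) |7 − 6| = 1 — holds.
(7) S = W = -4, not all different — does not hold.
(8) V = -9 ≠ -8 and P = -6 ≠ -5; both disjuncts false — does not hold.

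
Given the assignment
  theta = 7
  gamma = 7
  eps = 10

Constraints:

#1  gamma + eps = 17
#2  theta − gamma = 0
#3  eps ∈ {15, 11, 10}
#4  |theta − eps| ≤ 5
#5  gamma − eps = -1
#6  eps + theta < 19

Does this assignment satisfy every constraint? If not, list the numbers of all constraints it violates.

#1 gamma + eps = 7 + 10 = 17 — holds.
#2 theta − gamma = 7 − 7 = 0 — holds.
#3 eps = 10 is in {15, 11, 10} — holds.
#4 |7 − 10| = 3; 3 ≤ 5 — holds.
#5 gamma − eps = 7 − 10 = -3, not -1 — fails.
#6 eps + theta = 10 + 7 = 17; 17 < 19 — holds.

The assignment fails constraint 5.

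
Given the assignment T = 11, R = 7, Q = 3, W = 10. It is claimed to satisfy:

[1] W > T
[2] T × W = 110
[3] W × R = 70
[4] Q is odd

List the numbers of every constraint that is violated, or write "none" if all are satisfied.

[1] W = 10, T = 11; 10 ≤ 11 (want >) — violated.
[2] T × W = 11 × 10 = 110 — satisfied.
[3] W × R = 10 × 7 = 70 — satisfied.
[4] Q = 3 is odd — satisfied.

Violated: 1.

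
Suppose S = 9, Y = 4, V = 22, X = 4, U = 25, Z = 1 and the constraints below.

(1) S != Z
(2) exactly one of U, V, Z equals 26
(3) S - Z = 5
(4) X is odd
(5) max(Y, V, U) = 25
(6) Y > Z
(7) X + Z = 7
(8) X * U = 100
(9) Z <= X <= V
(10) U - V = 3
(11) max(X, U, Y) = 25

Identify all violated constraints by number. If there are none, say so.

The assignment fails constraints 2, 3, 4, and 7.

(1) S = 9, Z = 1; distinct  ✓
(2) U=25, V=22, Z=1; 0 of them equal 26, not exactly one  ✗
(3) S - Z = 9 - 1 = 8, not 5  ✗
(4) X = 4 is even  ✗
(5) max(4, 22, 25) = 25  ✓
(6) Y = 4, Z = 1; 4 > 1  ✓
(7) X + Z = 4 + 1 = 5, not 7  ✗
(8) X * U = 4 * 25 = 100  ✓
(9) values 1 <= 4 <= 22  ✓
(10) U - V = 25 - 22 = 3  ✓
(11) max(4, 25, 4) = 25  ✓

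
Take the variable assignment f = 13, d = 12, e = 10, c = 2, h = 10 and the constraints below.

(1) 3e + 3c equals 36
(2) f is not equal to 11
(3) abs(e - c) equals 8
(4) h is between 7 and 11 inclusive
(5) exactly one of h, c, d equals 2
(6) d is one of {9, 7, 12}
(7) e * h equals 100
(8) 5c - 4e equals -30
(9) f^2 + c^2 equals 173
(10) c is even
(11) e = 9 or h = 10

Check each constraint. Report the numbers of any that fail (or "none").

All constraints are satisfied.

(1) 3e + 3c = 3(10) + 3(2) = 36 — holds.
(2) f = 13, and 13 ≠ 11 — holds.
(3) abs(10 - 2) = 8 — holds.
(4) h = 10 lies in [7, 11] — holds.
(5) h=10, c=2, d=12; 1 of them equals 2 — holds.
(6) d = 12 is in {9, 7, 12} — holds.
(7) e * h = 10 * 10 = 100 — holds.
(8) 5c - 4e = 5(2) - 4(10) = -30 — holds.
(9) f^2 + c^2 = 13^2 + 2^2 = 169 + 4 = 173 — holds.
(10) c = 2 is even — holds.
(11) e = 10 ≠ 9, but h = 10 = 10 (second disjunct) — holds.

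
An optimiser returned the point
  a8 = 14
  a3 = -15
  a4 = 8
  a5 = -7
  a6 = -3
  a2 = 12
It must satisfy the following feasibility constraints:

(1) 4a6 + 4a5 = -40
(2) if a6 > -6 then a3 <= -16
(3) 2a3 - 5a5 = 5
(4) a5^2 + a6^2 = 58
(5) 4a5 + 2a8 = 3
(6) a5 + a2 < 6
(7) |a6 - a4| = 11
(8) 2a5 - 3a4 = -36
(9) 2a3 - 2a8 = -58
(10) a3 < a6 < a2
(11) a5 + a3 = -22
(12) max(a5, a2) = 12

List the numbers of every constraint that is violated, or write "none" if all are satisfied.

(1) 4a6 + 4a5 = 4(-3) + 4(-7) = -40 — holds.
(2) a6 = -3 > -6, so we need a3 ≤ -16; but a3 = -15 > -16 — does not hold.
(3) 2a3 - 5a5 = 2(-15) - 5(-7) = 5 — holds.
(4) a5^2 + a6^2 = (-7)^2 + (-3)^2 = 49 + 9 = 58 — holds.
(5) 4a5 + 2a8 = 4(-7) + 2(14) = 0, not 3 — does not hold.
(6) a5 + a2 = -7 + 12 = 5; 5 < 6 — holds.
(7) |-3 - 8| = 11 — holds.
(8) 2a5 - 3a4 = 2(-7) - 3(8) = -38, not -36 — does not hold.
(9) 2a3 - 2a8 = 2(-15) - 2(14) = -58 — holds.
(10) values -15 < -3 < 12 — holds.
(11) a5 + a3 = -7 + (-15) = -22 — holds.
(12) max(-7, 12) = 12 — holds.

Violated: 2, 5, and 8.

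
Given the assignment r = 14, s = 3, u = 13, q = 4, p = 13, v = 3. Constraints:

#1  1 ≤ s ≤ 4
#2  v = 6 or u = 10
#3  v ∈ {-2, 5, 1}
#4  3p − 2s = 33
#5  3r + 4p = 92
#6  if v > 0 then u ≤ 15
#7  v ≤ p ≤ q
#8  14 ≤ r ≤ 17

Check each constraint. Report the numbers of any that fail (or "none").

Constraints 2, 3, 5, 7 are violated.

#1 s = 3 lies in [1, 4]  OK
#2 v = 3 ≠ 6 and u = 13 ≠ 10; both disjuncts false  FAIL
#3 v = 3 is not in {-2, 5, 1}  FAIL
#4 3p − 2s = 3(13) − 2(3) = 33  OK
#5 3r + 4p = 3(14) + 4(13) = 94, not 92  FAIL
#6 v = 3 > 0, so we need u ≤ 15; u = 13 ≤ 15  OK
#7 values 3, 13, 4; p = 13 is not ≤ q = 4  FAIL
#8 r = 14 lies in [14, 17]  OK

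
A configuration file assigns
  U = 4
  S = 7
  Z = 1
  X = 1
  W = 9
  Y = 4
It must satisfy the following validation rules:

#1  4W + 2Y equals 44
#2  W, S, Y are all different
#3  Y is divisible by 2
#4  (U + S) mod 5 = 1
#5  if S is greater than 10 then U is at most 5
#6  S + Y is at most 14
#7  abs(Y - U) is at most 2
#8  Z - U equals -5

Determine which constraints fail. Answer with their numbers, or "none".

#1 4W + 2Y = 4(9) + 2(4) = 44  OK
#2 values 9, 7, 4 are pairwise distinct  OK
#3 4 / 2 = 2, so 2 divides 4  OK
#4 U + S = 11; 11 mod 5 = 1  OK
#5 S = 7, not > 10; antecedent false, conditional vacuously true  OK
#6 S + Y = 7 + 4 = 11; 11 ≤ 14  OK
#7 abs(4 - 4) = 0; 0 ≤ 2  OK
#8 Z - U = 1 - 4 = -3, not -5  FAIL

Violated: 8.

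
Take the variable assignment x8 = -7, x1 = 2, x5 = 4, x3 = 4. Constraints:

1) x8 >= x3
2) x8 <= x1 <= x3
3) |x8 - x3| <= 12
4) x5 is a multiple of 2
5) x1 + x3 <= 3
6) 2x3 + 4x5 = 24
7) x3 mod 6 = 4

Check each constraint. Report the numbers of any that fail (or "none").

1) x8 = -7, x3 = 4; -7 < 4 (want ≥)  no
2) values -7 <= 2 <= 4  yes
3) |-7 - 4| = 11; 11 ≤ 12  yes
4) 4 / 2 = 2, so 2 divides 4  yes
5) x1 + x3 = 2 + 4 = 6; 6 > 3, bound 3 not met  no
6) 2x3 + 4x5 = 2(4) + 4(4) = 24  yes
7) 4 mod 6 = 4  yes

Violated: 1, 5.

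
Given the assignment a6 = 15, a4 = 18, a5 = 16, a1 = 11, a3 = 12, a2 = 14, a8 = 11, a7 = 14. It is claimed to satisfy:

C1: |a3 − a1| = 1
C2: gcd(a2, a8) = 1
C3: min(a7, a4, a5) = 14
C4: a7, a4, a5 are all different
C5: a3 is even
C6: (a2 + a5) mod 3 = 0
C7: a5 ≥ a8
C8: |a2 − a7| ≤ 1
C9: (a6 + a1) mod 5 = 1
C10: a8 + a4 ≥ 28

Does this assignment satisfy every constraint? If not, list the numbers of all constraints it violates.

C1: |12 − 11| = 1 — satisfied.
C2: gcd(14, 11) = 1 — satisfied.
C3: min(14, 18, 16) = 14 — satisfied.
C4: values 14, 18, 16 are pairwise distinct — satisfied.
C5: a3 = 12 is even — satisfied.
C6: a2 + a5 = 30; 30 mod 3 = 0 — satisfied.
C7: a5 = 16, a8 = 11; 16 ≥ 11 — satisfied.
C8: |14 − 14| = 0; 0 ≤ 1 — satisfied.
C9: a6 + a1 = 26; 26 mod 5 = 1 — satisfied.
C10: a8 + a4 = 11 + 18 = 29; 29 ≥ 28 — satisfied.

No violations.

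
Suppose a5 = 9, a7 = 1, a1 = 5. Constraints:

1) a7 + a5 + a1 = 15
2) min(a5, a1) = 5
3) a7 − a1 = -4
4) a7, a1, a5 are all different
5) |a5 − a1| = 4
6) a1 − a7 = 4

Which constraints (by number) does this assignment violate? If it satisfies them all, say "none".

1) a7 + a5 + a1 = 1 + 9 + 5 = 15 — holds.
2) min(9, 5) = 5 — holds.
3) a7 − a1 = 1 − 5 = -4 — holds.
4) values 1, 5, 9 are pairwise distinct — holds.
5) |9 − 5| = 4 — holds.
6) a1 − a7 = 5 − 1 = 4 — holds.

None — every constraint holds.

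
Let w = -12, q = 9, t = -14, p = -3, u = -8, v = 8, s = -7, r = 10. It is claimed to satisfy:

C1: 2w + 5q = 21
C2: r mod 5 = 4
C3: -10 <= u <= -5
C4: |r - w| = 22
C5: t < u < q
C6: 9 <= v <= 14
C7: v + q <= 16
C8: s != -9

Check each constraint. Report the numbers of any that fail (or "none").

Violated: 2, 6, 7.

C1: 2w + 5q = 2(-12) + 5(9) = 21 — satisfied.
C2: 10 mod 5 = 0, not 4 — violated.
C3: u = -8 lies in [-10, -5] — satisfied.
C4: |10 - (-12)| = 22 — satisfied.
C5: values -14 < -8 < 9 — satisfied.
C6: v = 8 is outside [9, 14] — violated.
C7: v + q = 8 + 9 = 17; 17 > 16, bound 16 not met — violated.
C8: s = -7, and -7 ≠ -9 — satisfied.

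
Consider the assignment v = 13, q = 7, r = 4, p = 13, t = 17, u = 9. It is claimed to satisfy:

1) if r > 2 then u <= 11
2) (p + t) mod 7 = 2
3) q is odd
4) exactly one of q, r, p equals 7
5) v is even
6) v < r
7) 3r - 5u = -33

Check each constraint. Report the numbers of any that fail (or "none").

1) r = 4 > 2, so we need u ≤ 11; u = 9 ≤ 11  ✓
2) p + t = 30; 30 mod 7 = 2  ✓
3) q = 7 is odd  ✓
4) q=7, r=4, p=13; 1 of them equals 7  ✓
5) v = 13 is odd  ✗
6) v = 13, r = 4; 13 ≥ 4 (want <)  ✗
7) 3r - 5u = 3(4) - 5(9) = -33  ✓

No — constraints 5, 6 are not satisfied.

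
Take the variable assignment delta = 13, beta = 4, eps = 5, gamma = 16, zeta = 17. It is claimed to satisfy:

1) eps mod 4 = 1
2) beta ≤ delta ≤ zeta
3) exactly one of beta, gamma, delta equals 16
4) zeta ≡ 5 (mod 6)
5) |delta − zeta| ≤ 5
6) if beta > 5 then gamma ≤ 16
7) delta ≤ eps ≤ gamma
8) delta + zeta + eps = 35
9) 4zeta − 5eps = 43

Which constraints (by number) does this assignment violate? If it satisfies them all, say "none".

Constraint 7 is violated.

1) 5 mod 4 = 1  ✔
2) values 4 ≤ 13 ≤ 17  ✔
3) beta=4, gamma=16, delta=13; 1 of them equals 16  ✔
4) 17 mod 6 = 5  ✔
5) |13 − 17| = 4; 4 ≤ 5  ✔
6) beta = 4, not > 5; antecedent false, conditional vacuously true  ✔
7) values 13, 5, 16; delta = 13 is not ≤ eps = 5  ✘
8) delta + zeta + eps = 13 + 17 + 5 = 35  ✔
9) 4zeta − 5eps = 4(17) − 5(5) = 43  ✔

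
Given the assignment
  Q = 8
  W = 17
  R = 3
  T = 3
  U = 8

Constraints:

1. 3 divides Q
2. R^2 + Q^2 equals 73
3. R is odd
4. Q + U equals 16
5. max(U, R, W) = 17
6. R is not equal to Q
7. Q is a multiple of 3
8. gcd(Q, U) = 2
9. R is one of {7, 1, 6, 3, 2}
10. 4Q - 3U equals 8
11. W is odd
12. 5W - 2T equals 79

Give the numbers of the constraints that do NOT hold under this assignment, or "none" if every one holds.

1. 8 = 3*2 + 2, so 3 does not divide 8  no
2. R^2 + Q^2 = 3^2 + 8^2 = 9 + 64 = 73  yes
3. R = 3 is odd  yes
4. Q + U = 8 + 8 = 16  yes
5. max(8, 3, 17) = 17  yes
6. R = 3, Q = 8; distinct  yes
7. 8 = 3*2 + 2, so 3 does not divide 8  no
8. gcd(8, 8) = 8, not 2  no
9. R = 3 is in {7, 1, 6, 3, 2}  yes
10. 4Q - 3U = 4(8) - 3(8) = 8  yes
11. W = 17 is odd  yes
12. 5W - 2T = 5(17) - 2(3) = 79  yes

The assignment fails constraints 1, 7, and 8.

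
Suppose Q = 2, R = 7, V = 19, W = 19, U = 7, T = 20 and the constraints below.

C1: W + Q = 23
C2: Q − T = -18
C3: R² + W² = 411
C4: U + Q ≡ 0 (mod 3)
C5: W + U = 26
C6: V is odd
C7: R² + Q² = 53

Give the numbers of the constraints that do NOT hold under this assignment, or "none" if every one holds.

Constraints 1 and 3 are violated.

C1: W + Q = 19 + 2 = 21, not 23 — does not hold.
C2: Q − T = 2 − 20 = -18 — holds.
C3: R² + W² = 7² + 19² = 49 + 361 = 410, not 411 — does not hold.
C4: U + Q = 9; 9 mod 3 = 0 — holds.
C5: W + U = 19 + 7 = 26 — holds.
C6: V = 19 is odd — holds.
C7: R² + Q² = 7² + 2² = 49 + 4 = 53 — holds.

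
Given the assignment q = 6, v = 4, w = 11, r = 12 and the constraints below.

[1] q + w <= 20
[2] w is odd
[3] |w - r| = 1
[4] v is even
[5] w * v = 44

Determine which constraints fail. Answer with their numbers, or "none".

None — every constraint holds.

[1] q + w = 6 + 11 = 17; 17 ≤ 20 — OK.
[2] w = 11 is odd — OK.
[3] |11 - 12| = 1 — OK.
[4] v = 4 is even — OK.
[5] w * v = 11 * 4 = 44 — OK.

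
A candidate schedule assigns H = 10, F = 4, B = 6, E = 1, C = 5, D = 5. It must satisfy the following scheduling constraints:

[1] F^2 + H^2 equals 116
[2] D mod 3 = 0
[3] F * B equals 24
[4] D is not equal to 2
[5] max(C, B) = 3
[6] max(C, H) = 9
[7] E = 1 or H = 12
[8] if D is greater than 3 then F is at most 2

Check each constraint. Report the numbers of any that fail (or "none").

Constraints 2, 5, 6, and 8 are violated.

[1] F^2 + H^2 = 4^2 + 10^2 = 16 + 100 = 116  holds
[2] 5 mod 3 = 2, not 0  fails
[3] F * B = 4 * 6 = 24  holds
[4] D = 5, and 5 ≠ 2  holds
[5] max(5, 6) = 6, not 3  fails
[6] max(5, 10) = 10, not 9  fails
[7] E = 1 = 1 (first disjunct)  holds
[8] D = 5 > 3, so we need F ≤ 2; but F = 4 > 2  fails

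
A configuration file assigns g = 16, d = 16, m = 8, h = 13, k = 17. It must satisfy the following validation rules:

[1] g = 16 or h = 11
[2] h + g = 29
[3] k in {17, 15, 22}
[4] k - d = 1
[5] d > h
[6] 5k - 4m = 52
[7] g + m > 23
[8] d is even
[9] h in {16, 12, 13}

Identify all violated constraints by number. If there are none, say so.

[1] g = 16 = 16 (first disjunct) — holds.
[2] h + g = 13 + 16 = 29 — holds.
[3] k = 17 is in {17, 15, 22} — holds.
[4] k - d = 17 - 16 = 1 — holds.
[5] d = 16, h = 13; 16 > 13 — holds.
[6] 5k - 4m = 5(17) - 4(8) = 53, not 52 — fails.
[7] g + m = 16 + 8 = 24; 24 > 23 — holds.
[8] d = 16 is even — holds.
[9] h = 13 is in {16, 12, 13} — holds.

Constraint 6 does not hold.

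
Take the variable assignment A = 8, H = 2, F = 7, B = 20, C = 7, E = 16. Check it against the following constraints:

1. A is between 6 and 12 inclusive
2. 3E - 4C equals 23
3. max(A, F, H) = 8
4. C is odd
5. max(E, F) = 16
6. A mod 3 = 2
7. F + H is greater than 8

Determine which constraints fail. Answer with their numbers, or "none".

1. A = 8 lies in [6, 12] — holds.
2. 3E - 4C = 3(16) - 4(7) = 20, not 23 — does not hold.
3. max(8, 7, 2) = 8 — holds.
4. C = 7 is odd — holds.
5. max(16, 7) = 16 — holds.
6. 8 mod 3 = 2 — holds.
7. F + H = 7 + 2 = 9; 9 > 8 — holds.

No — constraint 2 is not satisfied.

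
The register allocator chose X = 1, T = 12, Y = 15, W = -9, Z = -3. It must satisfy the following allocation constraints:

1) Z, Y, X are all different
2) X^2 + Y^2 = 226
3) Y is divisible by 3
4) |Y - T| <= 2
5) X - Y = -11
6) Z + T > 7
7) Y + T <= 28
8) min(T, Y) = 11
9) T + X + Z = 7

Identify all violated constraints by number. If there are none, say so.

No — constraints 4, 5, 8, and 9 are not satisfied.

1) values -3, 15, 1 are pairwise distinct — OK.
2) X^2 + Y^2 = 1^2 + 15^2 = 1 + 225 = 226 — OK.
3) 15 / 3 = 5, so 3 divides 15 — OK.
4) |15 - 12| = 3; 3 > 2, exceeds bound 2 — violated.
5) X - Y = 1 - 15 = -14, not -11 — violated.
6) Z + T = -3 + 12 = 9; 9 > 7 — OK.
7) Y + T = 15 + 12 = 27; 27 ≤ 28 — OK.
8) min(12, 15) = 12, not 11 — violated.
9) T + X + Z = 12 + 1 + (-3) = 10, not 7 — violated.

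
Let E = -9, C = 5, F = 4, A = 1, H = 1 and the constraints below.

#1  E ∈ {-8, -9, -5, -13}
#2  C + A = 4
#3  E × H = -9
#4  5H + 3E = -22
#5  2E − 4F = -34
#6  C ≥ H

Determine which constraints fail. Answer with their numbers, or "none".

No — constraint 2 is not satisfied.

#1 E = -9 is in {-8, -9, -5, -13}  ✔
#2 C + A = 5 + 1 = 6, not 4  ✘
#3 E × H = -9 × 1 = -9  ✔
#4 5H + 3E = 5(1) + 3(-9) = -22  ✔
#5 2E − 4F = 2(-9) − 4(4) = -34  ✔
#6 C = 5, H = 1; 5 ≥ 1  ✔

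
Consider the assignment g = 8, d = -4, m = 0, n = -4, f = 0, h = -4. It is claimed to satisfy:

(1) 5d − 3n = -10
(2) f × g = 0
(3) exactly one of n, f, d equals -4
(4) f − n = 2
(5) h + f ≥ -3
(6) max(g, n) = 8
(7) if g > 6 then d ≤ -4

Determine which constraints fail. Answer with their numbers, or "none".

Violated: 1, 3, 4, 5.

(1) 5d − 3n = 5(-4) − 3(-4) = -8, not -10 — fails.
(2) f × g = 0 × 8 = 0 — holds.
(3) n=-4, f=0, d=-4; 2 of them equal -4, not exactly one — fails.
(4) f − n = 0 − (-4) = 4, not 2 — fails.
(5) h + f = -4 + 0 = -4; -4 < -3, bound -3 not met — fails.
(6) max(8, -4) = 8 — holds.
(7) g = 8 > 6, so we need d ≤ -4; d = -4 ≤ -4 — holds.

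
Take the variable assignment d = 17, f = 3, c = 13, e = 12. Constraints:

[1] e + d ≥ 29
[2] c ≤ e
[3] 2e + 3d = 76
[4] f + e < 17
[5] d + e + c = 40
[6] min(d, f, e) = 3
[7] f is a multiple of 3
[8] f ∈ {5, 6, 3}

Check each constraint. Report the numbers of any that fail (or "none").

Constraints 2, 3, 5 do not hold.

[1] e + d = 12 + 17 = 29; 29 ≥ 29 — satisfied.
[2] c = 13, e = 12; 13 > 12 (want ≤) — violated.
[3] 2e + 3d = 2(12) + 3(17) = 75, not 76 — violated.
[4] f + e = 3 + 12 = 15; 15 < 17 — satisfied.
[5] d + e + c = 17 + 12 + 13 = 42, not 40 — violated.
[6] min(17, 3, 12) = 3 — satisfied.
[7] 3 / 3 = 1, so 3 divides 3 — satisfied.
[8] f = 3 is in {5, 6, 3} — satisfied.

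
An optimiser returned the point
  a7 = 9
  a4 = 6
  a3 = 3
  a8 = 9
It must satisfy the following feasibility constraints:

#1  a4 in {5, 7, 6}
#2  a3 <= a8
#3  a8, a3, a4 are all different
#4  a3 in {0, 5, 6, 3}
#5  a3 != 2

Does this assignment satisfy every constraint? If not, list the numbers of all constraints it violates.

None — every constraint holds.

#1 a4 = 6 is in {5, 7, 6}  ✓
#2 a3 = 3, a8 = 9; 3 ≤ 9  ✓
#3 values 9, 3, 6 are pairwise distinct  ✓
#4 a3 = 3 is in {0, 5, 6, 3}  ✓
#5 a3 = 3, and 3 ≠ 2  ✓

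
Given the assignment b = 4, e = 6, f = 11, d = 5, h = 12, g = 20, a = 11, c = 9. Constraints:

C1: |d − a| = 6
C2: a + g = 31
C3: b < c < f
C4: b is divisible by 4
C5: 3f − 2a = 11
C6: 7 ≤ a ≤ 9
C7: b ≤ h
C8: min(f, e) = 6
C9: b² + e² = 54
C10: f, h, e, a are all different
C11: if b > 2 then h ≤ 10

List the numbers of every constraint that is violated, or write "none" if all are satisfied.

Constraints 6, 9, 10, 11 are violated.

C1: |5 − 11| = 6 — holds.
C2: a + g = 11 + 20 = 31 — holds.
C3: values 4 < 9 < 11 — holds.
C4: 4 / 4 = 1, so 4 divides 4 — holds.
C5: 3f − 2a = 3(11) − 2(11) = 11 — holds.
C6: a = 11 is outside [7, 9] — does not hold.
C7: b = 4, h = 12; 4 ≤ 12 — holds.
C8: min(11, 6) = 6 — holds.
C9: b² + e² = 4² + 6² = 16 + 36 = 52, not 54 — does not hold.
C10: f = a = 11, not all different — does not hold.
C11: b = 4 > 2, so we need h ≤ 10; but h = 12 > 10 — does not hold.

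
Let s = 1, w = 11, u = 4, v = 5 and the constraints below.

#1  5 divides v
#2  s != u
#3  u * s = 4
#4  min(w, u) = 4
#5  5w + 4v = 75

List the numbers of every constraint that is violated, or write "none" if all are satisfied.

Yes — all constraints hold.

#1 5 / 5 = 1, so 5 divides 5  holds
#2 s = 1, u = 4; distinct  holds
#3 u * s = 4 * 1 = 4  holds
#4 min(11, 4) = 4  holds
#5 5w + 4v = 5(11) + 4(5) = 75  holds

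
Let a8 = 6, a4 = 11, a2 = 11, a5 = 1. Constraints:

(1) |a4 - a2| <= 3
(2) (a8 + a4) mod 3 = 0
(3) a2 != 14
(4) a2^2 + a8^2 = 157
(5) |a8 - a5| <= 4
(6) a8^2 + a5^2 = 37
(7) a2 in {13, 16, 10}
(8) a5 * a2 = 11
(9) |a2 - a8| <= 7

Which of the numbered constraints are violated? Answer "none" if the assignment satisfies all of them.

(1) |11 - 11| = 0; 0 ≤ 3 — holds.
(2) a8 + a4 = 17; 17 mod 3 = 2, not 0 — does not hold.
(3) a2 = 11, and 11 ≠ 14 — holds.
(4) a2^2 + a8^2 = 11^2 + 6^2 = 121 + 36 = 157 — holds.
(5) |6 - 1| = 5; 5 > 4, exceeds bound 4 — does not hold.
(6) a8^2 + a5^2 = 6^2 + 1^2 = 36 + 1 = 37 — holds.
(7) a2 = 11 is not in {13, 16, 10} — does not hold.
(8) a5 * a2 = 1 * 11 = 11 — holds.
(9) |11 - 6| = 5; 5 ≤ 7 — holds.

Constraints 2, 5, and 7 do not hold.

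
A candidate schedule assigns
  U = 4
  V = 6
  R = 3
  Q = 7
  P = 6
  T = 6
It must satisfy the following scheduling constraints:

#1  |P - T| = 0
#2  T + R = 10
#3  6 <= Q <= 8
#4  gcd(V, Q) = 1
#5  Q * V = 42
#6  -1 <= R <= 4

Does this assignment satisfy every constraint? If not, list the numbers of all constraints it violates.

#1 |6 - 6| = 0  holds
#2 T + R = 6 + 3 = 9, not 10  fails
#3 Q = 7 lies in [6, 8]  holds
#4 gcd(6, 7) = 1  holds
#5 Q * V = 7 * 6 = 42  holds
#6 R = 3 lies in [-1, 4]  holds

Constraint 2 does not hold.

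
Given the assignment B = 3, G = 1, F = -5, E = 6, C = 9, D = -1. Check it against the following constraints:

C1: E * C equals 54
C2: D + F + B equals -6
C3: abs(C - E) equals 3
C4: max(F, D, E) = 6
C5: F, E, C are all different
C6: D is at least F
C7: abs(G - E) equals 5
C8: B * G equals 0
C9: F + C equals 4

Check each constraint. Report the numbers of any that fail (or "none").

Constraints 2, 8 do not hold.

C1: E * C = 6 * 9 = 54  ✓
C2: D + F + B = -1 + (-5) + 3 = -3, not -6  ✗
C3: abs(9 - 6) = 3  ✓
C4: max(-5, -1, 6) = 6  ✓
C5: values -5, 6, 9 are pairwise distinct  ✓
C6: D = -1, F = -5; -1 ≥ -5  ✓
C7: abs(1 - 6) = 5  ✓
C8: B * G = 3 * 1 = 3, not 0  ✗
C9: F + C = -5 + 9 = 4  ✓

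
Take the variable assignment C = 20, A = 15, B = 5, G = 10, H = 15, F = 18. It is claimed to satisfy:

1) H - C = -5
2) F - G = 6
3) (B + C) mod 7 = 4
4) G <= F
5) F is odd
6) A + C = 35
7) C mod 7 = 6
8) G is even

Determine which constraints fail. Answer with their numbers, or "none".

1) H - C = 15 - 20 = -5 — holds.
2) F - G = 18 - 10 = 8, not 6 — does not hold.
3) B + C = 25; 25 mod 7 = 4 — holds.
4) G = 10, F = 18; 10 ≤ 18 — holds.
5) F = 18 is even — does not hold.
6) A + C = 15 + 20 = 35 — holds.
7) 20 mod 7 = 6 — holds.
8) G = 10 is even — holds.

Violated: 2 and 5.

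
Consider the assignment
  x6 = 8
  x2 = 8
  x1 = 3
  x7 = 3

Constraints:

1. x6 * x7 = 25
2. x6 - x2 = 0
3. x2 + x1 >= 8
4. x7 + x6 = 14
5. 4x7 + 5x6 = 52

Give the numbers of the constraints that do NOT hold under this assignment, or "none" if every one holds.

Constraints 1 and 4 do not hold.

1. x6 * x7 = 8 * 3 = 24, not 25 — does not hold.
2. x6 - x2 = 8 - 8 = 0 — holds.
3. x2 + x1 = 8 + 3 = 11; 11 ≥ 8 — holds.
4. x7 + x6 = 3 + 8 = 11, not 14 — does not hold.
5. 4x7 + 5x6 = 4(3) + 5(8) = 52 — holds.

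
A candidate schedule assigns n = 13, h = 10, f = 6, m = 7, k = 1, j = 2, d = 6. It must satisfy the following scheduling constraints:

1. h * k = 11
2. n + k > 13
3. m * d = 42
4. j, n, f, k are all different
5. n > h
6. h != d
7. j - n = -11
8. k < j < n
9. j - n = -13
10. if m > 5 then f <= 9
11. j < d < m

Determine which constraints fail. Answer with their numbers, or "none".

Constraints 1, 9 do not hold.

1. h * k = 10 * 1 = 10, not 11  ✘
2. n + k = 13 + 1 = 14; 14 > 13  ✔
3. m * d = 7 * 6 = 42  ✔
4. values 2, 13, 6, 1 are pairwise distinct  ✔
5. n = 13, h = 10; 13 > 10  ✔
6. h = 10, d = 6; distinct  ✔
7. j - n = 2 - 13 = -11  ✔
8. values 1 < 2 < 13  ✔
9. j - n = 2 - 13 = -11, not -13  ✘
10. m = 7 > 5, so we need f ≤ 9; f = 6 ≤ 9  ✔
11. values 2 < 6 < 7  ✔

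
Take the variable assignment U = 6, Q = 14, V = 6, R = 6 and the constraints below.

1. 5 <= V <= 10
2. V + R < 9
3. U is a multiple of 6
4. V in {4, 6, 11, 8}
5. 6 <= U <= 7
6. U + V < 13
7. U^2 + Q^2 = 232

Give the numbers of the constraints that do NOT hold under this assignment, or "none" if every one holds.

1. V = 6 lies in [5, 10] — holds.
2. V + R = 6 + 6 = 12; 12 ≥ 9, bound 9 not met — does not hold.
3. 6 / 6 = 1, so 6 divides 6 — holds.
4. V = 6 is in {4, 6, 11, 8} — holds.
5. U = 6 lies in [6, 7] — holds.
6. U + V = 6 + 6 = 12; 12 < 13 — holds.
7. U^2 + Q^2 = 6^2 + 14^2 = 36 + 196 = 232 — holds.

No — constraint 2 is not satisfied.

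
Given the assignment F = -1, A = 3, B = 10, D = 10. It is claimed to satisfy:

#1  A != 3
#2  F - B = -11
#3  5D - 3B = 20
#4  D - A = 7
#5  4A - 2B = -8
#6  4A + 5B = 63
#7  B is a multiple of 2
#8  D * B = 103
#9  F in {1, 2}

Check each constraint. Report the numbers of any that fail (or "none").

Constraints 1, 6, 8, and 9 are violated.

#1 A = 3, but 3 is required to differ  FAIL
#2 F - B = -1 - 10 = -11  OK
#3 5D - 3B = 5(10) - 3(10) = 20  OK
#4 D - A = 10 - 3 = 7  OK
#5 4A - 2B = 4(3) - 2(10) = -8  OK
#6 4A + 5B = 4(3) + 5(10) = 62, not 63  FAIL
#7 10 / 2 = 5, so 2 divides 10  OK
#8 D * B = 10 * 10 = 100, not 103  FAIL
#9 F = -1 is not in {1, 2}  FAIL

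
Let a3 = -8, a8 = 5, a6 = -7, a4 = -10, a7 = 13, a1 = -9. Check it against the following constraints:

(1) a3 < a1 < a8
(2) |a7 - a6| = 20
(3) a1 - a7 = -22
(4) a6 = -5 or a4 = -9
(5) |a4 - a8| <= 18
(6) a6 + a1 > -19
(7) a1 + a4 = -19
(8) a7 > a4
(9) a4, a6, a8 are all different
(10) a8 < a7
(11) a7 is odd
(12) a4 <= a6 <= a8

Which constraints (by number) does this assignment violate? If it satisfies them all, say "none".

(1) values -8, -9, 5; a3 = -8 is not < a1 = -9  fails
(2) |13 - (-7)| = 20  holds
(3) a1 - a7 = -9 - 13 = -22  holds
(4) a6 = -7 ≠ -5 and a4 = -10 ≠ -9; both disjuncts false  fails
(5) |-10 - 5| = 15; 15 ≤ 18  holds
(6) a6 + a1 = -7 + (-9) = -16; -16 > -19  holds
(7) a1 + a4 = -9 + (-10) = -19  holds
(8) a7 = 13, a4 = -10; 13 > -10  holds
(9) values -10, -7, 5 are pairwise distinct  holds
(10) a8 = 5, a7 = 13; 5 < 13  holds
(11) a7 = 13 is odd  holds
(12) values -10 <= -7 <= 5  holds

No — constraints 1, 4 are not satisfied.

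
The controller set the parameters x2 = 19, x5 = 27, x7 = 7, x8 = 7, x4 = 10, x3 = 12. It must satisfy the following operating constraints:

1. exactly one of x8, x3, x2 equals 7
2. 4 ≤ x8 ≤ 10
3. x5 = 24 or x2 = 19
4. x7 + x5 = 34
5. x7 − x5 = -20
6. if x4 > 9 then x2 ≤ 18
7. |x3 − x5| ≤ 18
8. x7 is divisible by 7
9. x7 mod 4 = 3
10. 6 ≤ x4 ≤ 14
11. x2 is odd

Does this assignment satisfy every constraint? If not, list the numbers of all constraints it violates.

Constraint 6 does not hold.

1. x8=7, x3=12, x2=19; 1 of them equals 7 — OK.
2. x8 = 7 lies in [4, 10] — OK.
3. x5 = 27 ≠ 24, but x2 = 19 = 19 (second disjunct) — OK.
4. x7 + x5 = 7 + 27 = 34 — OK.
5. x7 − x5 = 7 − 27 = -20 — OK.
6. x4 = 10 > 9, so we need x2 ≤ 18; but x2 = 19 > 18 — violated.
7. |12 − 27| = 15; 15 ≤ 18 — OK.
8. 7 / 7 = 1, so 7 divides 7 — OK.
9. 7 mod 4 = 3 — OK.
10. x4 = 10 lies in [6, 14] — OK.
11. x2 = 19 is odd — OK.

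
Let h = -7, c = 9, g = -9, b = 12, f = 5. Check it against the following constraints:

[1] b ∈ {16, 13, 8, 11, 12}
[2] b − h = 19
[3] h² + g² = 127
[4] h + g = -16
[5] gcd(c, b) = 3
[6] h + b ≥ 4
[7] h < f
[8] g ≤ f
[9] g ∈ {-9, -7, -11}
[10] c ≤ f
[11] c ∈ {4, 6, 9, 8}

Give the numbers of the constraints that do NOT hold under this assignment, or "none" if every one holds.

The assignment fails constraints 3, 10.

[1] b = 12 is in {16, 13, 8, 11, 12} — holds.
[2] b − h = 12 − (-7) = 19 — holds.
[3] h² + g² = (-7)² + (-9)² = 49 + 81 = 130, not 127 — fails.
[4] h + g = -7 + (-9) = -16 — holds.
[5] gcd(9, 12) = 3 — holds.
[6] h + b = -7 + 12 = 5; 5 ≥ 4 — holds.
[7] h = -7, f = 5; -7 < 5 — holds.
[8] g = -9, f = 5; -9 ≤ 5 — holds.
[9] g = -9 is in {-9, -7, -11} — holds.
[10] c = 9, f = 5; 9 > 5 (want ≤) — fails.
[11] c = 9 is in {4, 6, 9, 8} — holds.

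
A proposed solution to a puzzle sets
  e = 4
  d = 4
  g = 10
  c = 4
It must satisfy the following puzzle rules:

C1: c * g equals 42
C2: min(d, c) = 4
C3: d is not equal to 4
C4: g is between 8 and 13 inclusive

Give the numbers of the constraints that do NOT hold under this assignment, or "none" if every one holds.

C1: c * g = 4 * 10 = 40, not 42 — violated.
C2: min(4, 4) = 4 — OK.
C3: d = 4, but 4 is required to differ — violated.
C4: g = 10 lies in [8, 13] — OK.

No — constraints 1 and 3 are not satisfied.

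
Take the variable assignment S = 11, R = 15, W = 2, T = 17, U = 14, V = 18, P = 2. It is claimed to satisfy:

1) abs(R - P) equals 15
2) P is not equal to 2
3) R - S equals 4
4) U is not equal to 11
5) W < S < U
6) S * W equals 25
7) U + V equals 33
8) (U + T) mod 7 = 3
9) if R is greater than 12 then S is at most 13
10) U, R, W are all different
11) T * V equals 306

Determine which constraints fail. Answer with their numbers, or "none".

1) abs(15 - 2) = 13, not 15  fails
2) P = 2, but 2 is required to differ  fails
3) R - S = 15 - 11 = 4  holds
4) U = 14, and 14 ≠ 11  holds
5) values 2 < 11 < 14  holds
6) S * W = 11 * 2 = 22, not 25  fails
7) U + V = 14 + 18 = 32, not 33  fails
8) U + T = 31; 31 mod 7 = 3  holds
9) R = 15 > 12, so we need S ≤ 13; S = 11 ≤ 13  holds
10) values 14, 15, 2 are pairwise distinct  holds
11) T * V = 17 * 18 = 306  holds

Constraints 1, 2, 6, and 7 are violated.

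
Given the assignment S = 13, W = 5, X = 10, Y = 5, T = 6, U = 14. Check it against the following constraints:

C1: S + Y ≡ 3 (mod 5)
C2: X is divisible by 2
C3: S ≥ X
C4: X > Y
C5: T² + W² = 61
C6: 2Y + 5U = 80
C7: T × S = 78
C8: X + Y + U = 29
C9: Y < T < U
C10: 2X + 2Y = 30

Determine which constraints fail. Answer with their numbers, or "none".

Yes — all constraints hold.

C1: S + Y = 18; 18 mod 5 = 3  yes
C2: 10 / 2 = 5, so 2 divides 10  yes
C3: S = 13, X = 10; 13 ≥ 10  yes
C4: X = 10, Y = 5; 10 > 5  yes
C5: T² + W² = 6² + 5² = 36 + 25 = 61  yes
C6: 2Y + 5U = 2(5) + 5(14) = 80  yes
C7: T × S = 6 × 13 = 78  yes
C8: X + Y + U = 10 + 5 + 14 = 29  yes
C9: values 5 < 6 < 14  yes
C10: 2X + 2Y = 2(10) + 2(5) = 30  yes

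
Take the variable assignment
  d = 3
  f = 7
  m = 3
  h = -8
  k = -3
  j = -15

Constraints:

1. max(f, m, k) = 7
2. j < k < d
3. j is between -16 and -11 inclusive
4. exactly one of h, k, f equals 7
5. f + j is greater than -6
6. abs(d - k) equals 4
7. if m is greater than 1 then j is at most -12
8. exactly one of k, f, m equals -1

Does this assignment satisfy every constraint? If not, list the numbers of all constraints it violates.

1. max(7, 3, -3) = 7  ✓
2. values -15 < -3 < 3  ✓
3. j = -15 lies in [-16, -11]  ✓
4. h=-8, k=-3, f=7; 1 of them equals 7  ✓
5. f + j = 7 + (-15) = -8; -8 ≤ -6, bound -6 not met  ✗
6. abs(3 - (-3)) = 6, not 4  ✗
7. m = 3 > 1, so we need j ≤ -12; j = -15 ≤ -12  ✓
8. k=-3, f=7, m=3; 0 of them equal -1, not exactly one  ✗

Constraints 5, 6, 8 do not hold.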